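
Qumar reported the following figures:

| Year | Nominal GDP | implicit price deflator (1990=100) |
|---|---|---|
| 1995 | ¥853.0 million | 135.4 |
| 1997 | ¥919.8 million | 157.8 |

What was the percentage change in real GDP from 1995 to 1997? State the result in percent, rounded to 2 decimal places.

-7.48%

Deflate each year: 1995 → 853.0/1.354 = 629.99; 1997 → 919.8/1.578 = 582.89.
So real GDP changed by 582.89/629.99 − 1 = -0.0748, i.e. -7.48%.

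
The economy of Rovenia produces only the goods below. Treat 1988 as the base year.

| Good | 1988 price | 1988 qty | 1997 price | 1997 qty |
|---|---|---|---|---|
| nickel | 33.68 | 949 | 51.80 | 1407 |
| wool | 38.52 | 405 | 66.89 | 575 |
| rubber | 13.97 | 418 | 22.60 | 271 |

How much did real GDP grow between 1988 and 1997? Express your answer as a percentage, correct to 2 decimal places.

37.30%

Real GDP 1988 = Nominal GDP 1988 = 33.68·949 + 38.52·405 + 13.97·418 = 53402.38.
Real GDP 1997 (at 1988 prices) = 33.68·1407 + 38.52·575 + 13.97·271 = 73322.63.
Real growth = 73322.63/53402.38 − 1 = 0.3730.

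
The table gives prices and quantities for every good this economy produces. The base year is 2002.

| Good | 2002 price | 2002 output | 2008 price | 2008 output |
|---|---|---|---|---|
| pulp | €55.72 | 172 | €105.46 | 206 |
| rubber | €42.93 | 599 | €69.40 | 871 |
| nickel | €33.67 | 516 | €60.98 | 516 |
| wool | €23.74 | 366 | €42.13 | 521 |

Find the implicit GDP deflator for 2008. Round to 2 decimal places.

172.48

Nominal GDP 2008 = 105.46·206 + 69.40·871 + 60.98·516 + 42.13·521 = 135587.57.
Real GDP 2008 (at 2002 prices) = 55.72·206 + 42.93·871 + 33.67·516 + 23.74·521 = 78612.61.
Deflator = Nominal/Real × 100 = 135587.57/78612.61 × 100 = 172.476.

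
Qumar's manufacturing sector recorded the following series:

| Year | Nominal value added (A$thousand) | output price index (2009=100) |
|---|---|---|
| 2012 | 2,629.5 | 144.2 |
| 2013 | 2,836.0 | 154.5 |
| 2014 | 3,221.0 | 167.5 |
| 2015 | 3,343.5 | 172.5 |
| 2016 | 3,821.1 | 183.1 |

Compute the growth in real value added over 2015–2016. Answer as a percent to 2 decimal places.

7.67%

Real value added 2015 = 3343.5/1.725 = 1938.26.
Real value added 2016 = 3821.1/1.831 = 2086.89.
Change = 2086.89/1938.26 − 1 = 0.0767.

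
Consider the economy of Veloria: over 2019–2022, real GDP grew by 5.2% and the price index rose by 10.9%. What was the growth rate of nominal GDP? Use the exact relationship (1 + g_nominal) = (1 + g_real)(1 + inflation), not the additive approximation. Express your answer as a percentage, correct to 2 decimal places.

(1 + g_nom) = (1 + g_real)(1 + π) = 1.0520 × 1.1090 = 1.16667.

16.67%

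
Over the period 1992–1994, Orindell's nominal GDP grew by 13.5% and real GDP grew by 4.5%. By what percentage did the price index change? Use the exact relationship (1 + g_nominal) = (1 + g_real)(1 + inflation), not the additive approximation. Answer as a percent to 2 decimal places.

8.61%

(1 + g_nom) = (1 + g_real)(1 + π), so π = 1.1350 / 1.0450 − 1 = 0.08612.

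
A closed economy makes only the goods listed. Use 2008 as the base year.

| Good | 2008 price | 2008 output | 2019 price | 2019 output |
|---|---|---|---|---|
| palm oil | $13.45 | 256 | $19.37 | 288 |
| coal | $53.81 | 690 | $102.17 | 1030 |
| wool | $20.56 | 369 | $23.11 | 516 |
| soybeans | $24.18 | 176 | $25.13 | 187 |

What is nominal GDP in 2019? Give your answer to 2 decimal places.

$127437.73

Nominal GDP 2019 = Σ (p_2019 × q_2019) = 19.37·288 + 102.17·1030 + 23.11·516 + 25.13·187 = 127437.73.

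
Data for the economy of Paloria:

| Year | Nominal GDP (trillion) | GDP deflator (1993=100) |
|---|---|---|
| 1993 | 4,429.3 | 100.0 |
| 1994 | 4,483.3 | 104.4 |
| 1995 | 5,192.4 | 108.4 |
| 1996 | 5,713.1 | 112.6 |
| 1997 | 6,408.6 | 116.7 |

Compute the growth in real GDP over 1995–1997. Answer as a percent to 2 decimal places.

Real GDP 1995 = 5192.4/1.084 = 4790.04.
Real GDP 1997 = 6408.6/1.167 = 5491.52.
Change = 5491.52/4790.04 − 1 = 0.1464.

14.64%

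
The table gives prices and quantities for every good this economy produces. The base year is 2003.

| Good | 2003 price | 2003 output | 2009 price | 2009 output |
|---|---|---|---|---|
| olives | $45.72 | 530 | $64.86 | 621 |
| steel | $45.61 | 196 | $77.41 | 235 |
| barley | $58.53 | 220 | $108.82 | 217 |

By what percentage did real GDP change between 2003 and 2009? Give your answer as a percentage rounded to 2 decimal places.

Real GDP 2003 = Nominal GDP 2003 = 45.72·530 + 45.61·196 + 58.53·220 = 46047.76.
Real GDP 2009 (at 2003 prices) = 45.72·621 + 45.61·235 + 58.53·217 = 51811.48.
Real growth = 51811.48/46047.76 − 1 = 0.1252.

12.52%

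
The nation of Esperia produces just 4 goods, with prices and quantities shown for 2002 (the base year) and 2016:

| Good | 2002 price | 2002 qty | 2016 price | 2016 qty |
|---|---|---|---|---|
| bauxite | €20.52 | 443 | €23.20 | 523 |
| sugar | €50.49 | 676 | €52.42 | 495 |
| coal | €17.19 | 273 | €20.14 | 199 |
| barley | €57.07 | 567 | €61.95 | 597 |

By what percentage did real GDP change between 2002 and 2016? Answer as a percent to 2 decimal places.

Real GDP 2002 = Nominal GDP 2002 = 20.52·443 + 50.49·676 + 17.19·273 + 57.07·567 = 80273.16.
Real GDP 2016 (at 2002 prices) = 20.52·523 + 50.49·495 + 17.19·199 + 57.07·597 = 73216.11.
Real growth = 73216.11/80273.16 − 1 = -0.0879.

-8.79%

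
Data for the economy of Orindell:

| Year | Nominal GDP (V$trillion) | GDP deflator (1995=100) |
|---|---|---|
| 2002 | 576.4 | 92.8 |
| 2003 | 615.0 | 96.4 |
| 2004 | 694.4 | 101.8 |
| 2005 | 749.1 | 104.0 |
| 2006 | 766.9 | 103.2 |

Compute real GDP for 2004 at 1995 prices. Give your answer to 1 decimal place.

Real GDP 2004 = 694.4 / 1.018 = 682.12.

V$682.1 trillion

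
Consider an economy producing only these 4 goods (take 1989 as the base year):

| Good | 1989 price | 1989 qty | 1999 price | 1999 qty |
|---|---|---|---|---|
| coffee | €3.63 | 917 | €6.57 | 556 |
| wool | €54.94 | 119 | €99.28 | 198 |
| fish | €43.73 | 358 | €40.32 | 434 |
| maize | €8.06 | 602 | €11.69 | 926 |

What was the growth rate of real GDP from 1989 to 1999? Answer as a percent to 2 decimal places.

Real GDP 1989 = Nominal GDP 1989 = 3.63·917 + 54.94·119 + 43.73·358 + 8.06·602 = 30374.03.
Real GDP 1999 (at 1989 prices) = 3.63·556 + 54.94·198 + 43.73·434 + 8.06·926 = 39338.78.
Real growth = 39338.78/30374.03 − 1 = 0.2951.

29.51%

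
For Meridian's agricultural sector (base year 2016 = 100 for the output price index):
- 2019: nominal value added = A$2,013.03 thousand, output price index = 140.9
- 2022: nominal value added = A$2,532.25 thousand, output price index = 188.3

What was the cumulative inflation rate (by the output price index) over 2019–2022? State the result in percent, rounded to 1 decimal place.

33.6%

Price-level change = 188.3 / 140.9 − 1 = 0.3364.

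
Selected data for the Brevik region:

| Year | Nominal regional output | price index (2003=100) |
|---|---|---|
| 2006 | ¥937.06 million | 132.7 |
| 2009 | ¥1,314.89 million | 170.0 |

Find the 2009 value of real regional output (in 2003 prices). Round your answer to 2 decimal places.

¥773.46 million

Real regional output = Nominal / (price index/100) = 1314.89 / 1.700 = 773.46.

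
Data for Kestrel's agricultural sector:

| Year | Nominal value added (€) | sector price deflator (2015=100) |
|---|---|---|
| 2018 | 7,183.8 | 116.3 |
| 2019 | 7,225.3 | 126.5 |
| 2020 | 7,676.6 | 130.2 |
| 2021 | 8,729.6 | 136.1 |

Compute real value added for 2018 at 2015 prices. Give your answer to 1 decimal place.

€6,177.0

Real value added 2018 = 7183.8 / 1.163 = 6176.96.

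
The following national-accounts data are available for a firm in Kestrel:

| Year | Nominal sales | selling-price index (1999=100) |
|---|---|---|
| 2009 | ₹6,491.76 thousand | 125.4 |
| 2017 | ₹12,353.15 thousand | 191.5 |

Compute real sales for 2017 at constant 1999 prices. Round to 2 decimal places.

₹6,450.73 thousand

Real sales = Nominal / (selling-price index/100) = 12353.15 / 1.915 = 6450.73.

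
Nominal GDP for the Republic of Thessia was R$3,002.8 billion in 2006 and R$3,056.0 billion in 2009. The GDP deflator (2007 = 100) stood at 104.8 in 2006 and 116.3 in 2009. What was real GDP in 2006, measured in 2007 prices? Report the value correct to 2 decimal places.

R$2,865.27 billion

Real GDP = Nominal / (GDP deflator/100) = 3002.8 / 1.048 = 2865.27.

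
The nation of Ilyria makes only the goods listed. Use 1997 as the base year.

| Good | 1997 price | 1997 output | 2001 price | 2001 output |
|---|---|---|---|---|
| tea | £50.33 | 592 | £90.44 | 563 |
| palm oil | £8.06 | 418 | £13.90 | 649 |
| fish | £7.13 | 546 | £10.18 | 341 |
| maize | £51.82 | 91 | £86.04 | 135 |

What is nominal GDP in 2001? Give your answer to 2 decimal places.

Nominal GDP 2001 = Σ (p_2001 × q_2001) = 90.44·563 + 13.90·649 + 10.18·341 + 86.04·135 = 75025.60.

£75025.60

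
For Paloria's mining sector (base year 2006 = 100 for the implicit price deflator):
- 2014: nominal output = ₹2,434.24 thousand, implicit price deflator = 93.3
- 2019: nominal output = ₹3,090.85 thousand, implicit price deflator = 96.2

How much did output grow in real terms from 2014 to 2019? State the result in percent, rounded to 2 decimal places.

23.15%

Real output 2014 = 2434.24 / 0.933 = 2609.05.
Real output 2019 = 3090.85 / 0.962 = 3212.94.
Real growth = 3212.94 / 2609.05 − 1 = 0.2315.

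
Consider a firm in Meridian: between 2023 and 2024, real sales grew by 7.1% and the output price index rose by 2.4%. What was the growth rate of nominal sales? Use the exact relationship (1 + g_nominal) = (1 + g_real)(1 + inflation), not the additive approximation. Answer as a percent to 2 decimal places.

(1 + g_nom) = (1 + g_real)(1 + π) = 1.0710 × 1.0240 = 1.09670.

9.67%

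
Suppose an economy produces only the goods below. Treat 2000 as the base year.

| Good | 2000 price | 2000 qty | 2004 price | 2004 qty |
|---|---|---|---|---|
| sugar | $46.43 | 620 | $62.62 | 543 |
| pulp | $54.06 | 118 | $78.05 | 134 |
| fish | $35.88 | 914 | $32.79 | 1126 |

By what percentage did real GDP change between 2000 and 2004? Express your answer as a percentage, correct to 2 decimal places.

7.20%

Real GDP 2000 = Nominal GDP 2000 = 46.43·620 + 54.06·118 + 35.88·914 = 67960.00.
Real GDP 2004 (at 2000 prices) = 46.43·543 + 54.06·134 + 35.88·1126 = 72856.41.
Real growth = 72856.41/67960.00 − 1 = 0.0720.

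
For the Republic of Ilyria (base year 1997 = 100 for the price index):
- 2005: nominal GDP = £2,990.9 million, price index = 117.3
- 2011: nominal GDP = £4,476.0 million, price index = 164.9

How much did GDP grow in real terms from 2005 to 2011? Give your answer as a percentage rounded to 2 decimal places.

Deflate each year: 2005 → 2990.9/1.173 = 2549.79; 2011 → 4476.0/1.649 = 2714.37.
So real GDP changed by 2714.37/2549.79 − 1 = 0.0645, i.e. 6.45%.

6.45%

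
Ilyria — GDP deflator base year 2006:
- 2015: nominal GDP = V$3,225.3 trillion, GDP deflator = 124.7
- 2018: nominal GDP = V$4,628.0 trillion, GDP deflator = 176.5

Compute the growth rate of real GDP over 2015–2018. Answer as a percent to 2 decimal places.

1.38%

Deflate each year: 2015 → 3225.3/1.247 = 2586.45; 2018 → 4628.0/1.765 = 2622.10.
So real GDP changed by 2622.10/2586.45 − 1 = 0.0138, i.e. 1.38%.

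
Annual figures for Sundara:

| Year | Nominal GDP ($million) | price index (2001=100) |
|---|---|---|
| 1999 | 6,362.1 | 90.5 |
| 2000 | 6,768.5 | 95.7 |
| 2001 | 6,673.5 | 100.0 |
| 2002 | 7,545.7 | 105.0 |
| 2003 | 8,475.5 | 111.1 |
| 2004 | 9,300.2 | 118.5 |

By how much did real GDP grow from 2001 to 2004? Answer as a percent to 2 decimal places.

Real GDP 2001 = 6673.5/1.000 = 6673.50.
Real GDP 2004 = 9300.2/1.185 = 7848.27.
Change = 7848.27/6673.50 − 1 = 0.1760.

17.60%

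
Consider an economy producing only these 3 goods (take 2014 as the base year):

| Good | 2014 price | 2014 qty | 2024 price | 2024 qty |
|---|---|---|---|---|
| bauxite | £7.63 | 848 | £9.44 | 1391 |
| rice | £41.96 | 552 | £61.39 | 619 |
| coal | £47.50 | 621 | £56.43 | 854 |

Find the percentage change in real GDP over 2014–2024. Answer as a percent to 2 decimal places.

Real GDP 2014 = Nominal GDP 2014 = 7.63·848 + 41.96·552 + 47.50·621 = 59129.66.
Real GDP 2024 (at 2014 prices) = 7.63·1391 + 41.96·619 + 47.50·854 = 77151.57.
Real growth = 77151.57/59129.66 − 1 = 0.3048.

30.48%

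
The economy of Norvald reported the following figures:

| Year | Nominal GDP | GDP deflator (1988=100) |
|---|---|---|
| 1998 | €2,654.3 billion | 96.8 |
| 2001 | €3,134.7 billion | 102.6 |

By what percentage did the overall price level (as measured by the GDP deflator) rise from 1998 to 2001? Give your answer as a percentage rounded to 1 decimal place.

6.0%

Price-level change = 102.6 / 96.8 − 1 = 0.0599.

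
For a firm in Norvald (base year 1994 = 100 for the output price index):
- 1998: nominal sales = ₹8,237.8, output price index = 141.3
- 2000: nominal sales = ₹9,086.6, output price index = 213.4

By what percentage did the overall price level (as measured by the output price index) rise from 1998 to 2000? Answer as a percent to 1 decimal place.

Price-level change = 213.4 / 141.3 − 1 = 0.5103.

51.0%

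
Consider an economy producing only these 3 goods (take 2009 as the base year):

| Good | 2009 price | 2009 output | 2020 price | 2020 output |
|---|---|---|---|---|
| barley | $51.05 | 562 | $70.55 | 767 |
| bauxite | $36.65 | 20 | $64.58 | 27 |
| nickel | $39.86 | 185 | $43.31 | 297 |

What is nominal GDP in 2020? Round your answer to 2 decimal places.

Nominal GDP 2020 = Σ (p_2020 × q_2020) = 70.55·767 + 64.58·27 + 43.31·297 = 68718.58.

$68718.58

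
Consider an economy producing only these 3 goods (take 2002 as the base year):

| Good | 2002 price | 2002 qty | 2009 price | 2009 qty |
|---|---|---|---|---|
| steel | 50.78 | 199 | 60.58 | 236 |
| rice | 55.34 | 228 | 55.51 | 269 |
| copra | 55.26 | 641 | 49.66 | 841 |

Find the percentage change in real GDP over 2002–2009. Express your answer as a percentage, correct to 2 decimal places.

26.14%

Real GDP 2002 = Nominal GDP 2002 = 50.78·199 + 55.34·228 + 55.26·641 = 58144.40.
Real GDP 2009 (at 2002 prices) = 50.78·236 + 55.34·269 + 55.26·841 = 73344.20.
Real growth = 73344.20/58144.40 − 1 = 0.2614.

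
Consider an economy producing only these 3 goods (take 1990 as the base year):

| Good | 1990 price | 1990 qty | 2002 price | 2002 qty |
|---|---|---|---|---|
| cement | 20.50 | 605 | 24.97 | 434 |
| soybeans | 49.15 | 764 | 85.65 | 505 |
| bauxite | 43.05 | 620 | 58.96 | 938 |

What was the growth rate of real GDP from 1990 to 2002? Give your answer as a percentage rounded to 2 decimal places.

Real GDP 1990 = Nominal GDP 1990 = 20.50·605 + 49.15·764 + 43.05·620 = 76644.10.
Real GDP 2002 (at 1990 prices) = 20.50·434 + 49.15·505 + 43.05·938 = 74098.65.
Real growth = 74098.65/76644.10 − 1 = -0.0332.

-3.32%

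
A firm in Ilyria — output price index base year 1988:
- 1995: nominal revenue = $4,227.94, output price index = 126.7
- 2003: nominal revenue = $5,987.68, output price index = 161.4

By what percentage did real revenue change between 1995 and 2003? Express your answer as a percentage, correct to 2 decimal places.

Real revenue 1995 = 4227.94 / 1.267 = 3336.97.
Real revenue 2003 = 5987.68 / 1.614 = 3709.84.
Real growth = 3709.84 / 3336.97 − 1 = 0.1117.

11.17%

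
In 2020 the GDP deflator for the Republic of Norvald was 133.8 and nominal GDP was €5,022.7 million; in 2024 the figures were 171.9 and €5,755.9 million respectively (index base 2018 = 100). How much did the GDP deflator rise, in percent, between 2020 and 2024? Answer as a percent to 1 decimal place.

28.5%

Price-level change = 171.9 / 133.8 − 1 = 0.2848.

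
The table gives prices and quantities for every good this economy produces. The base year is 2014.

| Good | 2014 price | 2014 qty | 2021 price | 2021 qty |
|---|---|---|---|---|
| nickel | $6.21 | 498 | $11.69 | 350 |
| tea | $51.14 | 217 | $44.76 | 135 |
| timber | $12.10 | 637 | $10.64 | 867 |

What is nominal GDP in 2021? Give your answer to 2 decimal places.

$19358.98

Nominal GDP 2021 = Σ (p_2021 × q_2021) = 11.69·350 + 44.76·135 + 10.64·867 = 19358.98.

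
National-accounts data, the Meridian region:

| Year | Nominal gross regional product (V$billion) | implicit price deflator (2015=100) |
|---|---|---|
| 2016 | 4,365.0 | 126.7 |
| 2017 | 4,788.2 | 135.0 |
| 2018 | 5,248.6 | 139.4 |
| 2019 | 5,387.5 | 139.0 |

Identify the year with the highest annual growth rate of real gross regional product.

2017: real = 4788.2/1.350 = 3546.81; growth vs 2016 (3445.15) = 2.95%.
2018: real = 5248.6/1.394 = 3765.14; growth vs 2017 (3546.81) = 6.16%.
2019: real = 5387.5/1.390 = 3875.90; growth vs 2018 (3765.14) = 2.94%.

2018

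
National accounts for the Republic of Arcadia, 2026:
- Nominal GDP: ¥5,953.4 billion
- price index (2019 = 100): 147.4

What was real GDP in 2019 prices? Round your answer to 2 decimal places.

Real GDP = Nominal / (price index/100) = 5953.4 / 1.474 = 4038.94.

¥4,038.94 billion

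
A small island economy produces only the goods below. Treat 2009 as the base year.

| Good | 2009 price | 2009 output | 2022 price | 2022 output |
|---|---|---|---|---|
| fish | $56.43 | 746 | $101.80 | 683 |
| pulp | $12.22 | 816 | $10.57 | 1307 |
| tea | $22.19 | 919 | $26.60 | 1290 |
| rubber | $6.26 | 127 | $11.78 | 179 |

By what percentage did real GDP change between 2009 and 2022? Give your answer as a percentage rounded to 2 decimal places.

15.02%

Real GDP 2009 = Nominal GDP 2009 = 56.43·746 + 12.22·816 + 22.19·919 + 6.26·127 = 73255.93.
Real GDP 2022 (at 2009 prices) = 56.43·683 + 12.22·1307 + 22.19·1290 + 6.26·179 = 84258.87.
Real growth = 84258.87/73255.93 − 1 = 0.1502.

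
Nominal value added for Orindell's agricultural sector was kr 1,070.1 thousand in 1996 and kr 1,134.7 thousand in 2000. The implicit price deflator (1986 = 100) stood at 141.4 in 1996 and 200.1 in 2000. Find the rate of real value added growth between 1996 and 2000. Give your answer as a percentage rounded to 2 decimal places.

-25.07%

Deflate each year: 1996 → 1070.1/1.414 = 756.79; 2000 → 1134.7/2.001 = 567.07.
So real value added changed by 567.07/756.79 − 1 = -0.2507, i.e. -25.07%.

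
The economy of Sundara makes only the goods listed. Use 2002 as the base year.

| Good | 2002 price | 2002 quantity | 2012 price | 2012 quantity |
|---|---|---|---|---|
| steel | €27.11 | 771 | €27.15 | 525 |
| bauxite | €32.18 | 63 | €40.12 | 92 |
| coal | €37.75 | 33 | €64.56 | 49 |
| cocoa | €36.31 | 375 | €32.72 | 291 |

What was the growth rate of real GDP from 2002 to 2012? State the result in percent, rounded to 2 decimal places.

Real GDP 2002 = Nominal GDP 2002 = 27.11·771 + 32.18·63 + 37.75·33 + 36.31·375 = 37791.15.
Real GDP 2012 (at 2002 prices) = 27.11·525 + 32.18·92 + 37.75·49 + 36.31·291 = 29609.27.
Real growth = 29609.27/37791.15 − 1 = -0.2165.

-21.65%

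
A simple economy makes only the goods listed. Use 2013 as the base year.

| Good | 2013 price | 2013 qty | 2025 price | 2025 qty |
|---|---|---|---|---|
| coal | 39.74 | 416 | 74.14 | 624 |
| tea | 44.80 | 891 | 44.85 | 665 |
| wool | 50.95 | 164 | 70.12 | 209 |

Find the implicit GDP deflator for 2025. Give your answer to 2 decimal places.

139.10

Nominal GDP 2025 = 74.14·624 + 44.85·665 + 70.12·209 = 90743.69.
Real GDP 2025 (at 2013 prices) = 39.74·624 + 44.80·665 + 50.95·209 = 65238.31.
Deflator = Nominal/Real × 100 = 90743.69/65238.31 × 100 = 139.096.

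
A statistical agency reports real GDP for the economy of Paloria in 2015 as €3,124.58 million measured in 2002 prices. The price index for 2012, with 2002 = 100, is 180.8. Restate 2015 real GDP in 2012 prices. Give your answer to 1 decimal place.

Real GDP in 2012 prices = Real GDP in 2002 prices × (P_2012/P_2002) = 3124.58 × 1.808 = 5649.24.

€5,649.2 million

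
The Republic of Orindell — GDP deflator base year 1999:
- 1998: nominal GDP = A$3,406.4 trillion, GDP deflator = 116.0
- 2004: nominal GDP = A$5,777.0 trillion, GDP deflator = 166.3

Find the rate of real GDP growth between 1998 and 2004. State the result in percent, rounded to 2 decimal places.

18.30%

Real GDP 1998 = 3406.4 / 1.160 = 2936.55.
Real GDP 2004 = 5777.0 / 1.663 = 3473.84.
Real growth = 3473.84 / 2936.55 − 1 = 0.1830.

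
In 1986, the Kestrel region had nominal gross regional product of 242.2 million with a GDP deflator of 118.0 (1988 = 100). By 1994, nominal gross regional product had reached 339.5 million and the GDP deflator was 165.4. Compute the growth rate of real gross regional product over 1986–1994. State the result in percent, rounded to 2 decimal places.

Deflate each year: 1986 → 242.2/1.180 = 205.25; 1994 → 339.5/1.654 = 205.26.
So real gross regional product changed by 205.26/205.25 − 1 = 0.0000, i.e. 0.00%.

0.00%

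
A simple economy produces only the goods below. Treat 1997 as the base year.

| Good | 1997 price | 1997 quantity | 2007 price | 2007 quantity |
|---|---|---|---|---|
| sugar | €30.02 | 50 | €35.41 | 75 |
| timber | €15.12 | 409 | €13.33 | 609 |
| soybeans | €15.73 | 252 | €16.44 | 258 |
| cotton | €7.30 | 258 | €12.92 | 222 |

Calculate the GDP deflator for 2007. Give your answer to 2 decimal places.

104.35

Nominal GDP 2007 = 35.41·75 + 13.33·609 + 16.44·258 + 12.92·222 = 17883.48.
Real GDP 2007 (at 1997 prices) = 30.02·75 + 15.12·609 + 15.73·258 + 7.30·222 = 17138.52.
Deflator = Nominal/Real × 100 = 17883.48/17138.52 × 100 = 104.347.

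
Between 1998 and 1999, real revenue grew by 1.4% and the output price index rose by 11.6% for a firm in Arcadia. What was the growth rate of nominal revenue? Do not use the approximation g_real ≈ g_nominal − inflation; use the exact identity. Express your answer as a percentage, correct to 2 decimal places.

13.16%

(1 + g_nom) = (1 + g_real)(1 + π) = 1.0140 × 1.1160 = 1.13162.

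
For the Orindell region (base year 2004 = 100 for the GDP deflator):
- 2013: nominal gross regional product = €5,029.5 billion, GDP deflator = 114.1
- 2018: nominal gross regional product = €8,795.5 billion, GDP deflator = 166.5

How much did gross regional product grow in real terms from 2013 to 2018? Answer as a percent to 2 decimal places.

Deflate each year: 2013 → 5029.5/1.141 = 4407.98; 2018 → 8795.5/1.665 = 5282.58.
So real gross regional product changed by 5282.58/4407.98 − 1 = 0.1984, i.e. 19.84%.

19.84%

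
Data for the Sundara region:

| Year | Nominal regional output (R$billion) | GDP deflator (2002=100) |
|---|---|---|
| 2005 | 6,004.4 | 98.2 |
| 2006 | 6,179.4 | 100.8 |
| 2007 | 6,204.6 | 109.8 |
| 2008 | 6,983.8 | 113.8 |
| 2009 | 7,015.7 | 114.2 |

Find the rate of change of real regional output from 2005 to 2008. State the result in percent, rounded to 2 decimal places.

0.37%

Real regional output 2005 = 6004.4/0.982 = 6114.46.
Real regional output 2008 = 6983.8/1.138 = 6136.91.
Change = 6136.91/6114.46 − 1 = 0.0037.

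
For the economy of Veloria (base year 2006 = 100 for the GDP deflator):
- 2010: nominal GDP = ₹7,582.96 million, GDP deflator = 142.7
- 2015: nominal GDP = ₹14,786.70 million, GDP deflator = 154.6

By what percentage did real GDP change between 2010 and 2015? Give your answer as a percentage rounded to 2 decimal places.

Real GDP 2010 = 7582.96 / 1.427 = 5313.92.
Real GDP 2015 = 14786.70 / 1.546 = 9564.49.
Real growth = 9564.49 / 5313.92 − 1 = 0.7999.

79.99%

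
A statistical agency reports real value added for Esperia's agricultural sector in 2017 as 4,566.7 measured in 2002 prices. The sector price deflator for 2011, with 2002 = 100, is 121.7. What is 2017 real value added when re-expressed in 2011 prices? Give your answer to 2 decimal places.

Real value added in 2011 prices = Real value added in 2002 prices × (P_2011/P_2002) = 4566.7 × 1.217 = 5557.67.

5,557.67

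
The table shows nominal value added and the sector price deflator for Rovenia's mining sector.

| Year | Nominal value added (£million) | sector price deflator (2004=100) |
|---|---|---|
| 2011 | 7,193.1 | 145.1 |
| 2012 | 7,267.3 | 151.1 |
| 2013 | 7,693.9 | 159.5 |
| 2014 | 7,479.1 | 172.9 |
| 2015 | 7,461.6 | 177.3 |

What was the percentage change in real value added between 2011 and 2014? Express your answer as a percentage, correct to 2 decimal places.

Real value added 2011 = 7193.1/1.451 = 4957.34.
Real value added 2014 = 7479.1/1.729 = 4325.68.
Change = 4325.68/4957.34 − 1 = -0.1274.

-12.74%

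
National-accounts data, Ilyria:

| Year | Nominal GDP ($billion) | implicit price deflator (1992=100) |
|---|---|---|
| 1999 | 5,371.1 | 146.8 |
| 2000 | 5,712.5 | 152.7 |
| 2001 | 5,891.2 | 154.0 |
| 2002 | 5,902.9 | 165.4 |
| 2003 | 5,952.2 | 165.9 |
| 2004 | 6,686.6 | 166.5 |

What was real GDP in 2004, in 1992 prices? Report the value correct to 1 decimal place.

$4,016.0 billion

Real GDP 2004 = 6686.6 / 1.665 = 4015.98.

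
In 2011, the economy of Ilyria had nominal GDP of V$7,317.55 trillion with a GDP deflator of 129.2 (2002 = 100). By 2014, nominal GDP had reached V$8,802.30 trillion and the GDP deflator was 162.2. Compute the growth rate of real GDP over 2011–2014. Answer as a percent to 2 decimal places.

-4.18%

Real GDP 2011 = 7317.55 / 1.292 = 5663.74.
Real GDP 2014 = 8802.30 / 1.622 = 5426.82.
Real growth = 5426.82 / 5663.74 − 1 = -0.0418.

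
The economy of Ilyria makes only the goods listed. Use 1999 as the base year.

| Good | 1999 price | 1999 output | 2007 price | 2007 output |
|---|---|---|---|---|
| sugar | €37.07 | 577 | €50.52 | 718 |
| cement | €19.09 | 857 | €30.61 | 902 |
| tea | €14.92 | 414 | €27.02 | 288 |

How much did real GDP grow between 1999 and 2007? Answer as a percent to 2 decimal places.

Real GDP 1999 = Nominal GDP 1999 = 37.07·577 + 19.09·857 + 14.92·414 = 43926.40.
Real GDP 2007 (at 1999 prices) = 37.07·718 + 19.09·902 + 14.92·288 = 48132.40.
Real growth = 48132.40/43926.40 − 1 = 0.0958.

9.58%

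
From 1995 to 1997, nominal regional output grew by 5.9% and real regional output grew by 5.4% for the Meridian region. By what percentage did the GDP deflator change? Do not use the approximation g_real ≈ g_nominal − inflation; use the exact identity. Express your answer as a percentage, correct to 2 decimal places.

0.47%

(1 + g_nom) = (1 + g_real)(1 + π), so π = 1.0590 / 1.0540 − 1 = 0.00474.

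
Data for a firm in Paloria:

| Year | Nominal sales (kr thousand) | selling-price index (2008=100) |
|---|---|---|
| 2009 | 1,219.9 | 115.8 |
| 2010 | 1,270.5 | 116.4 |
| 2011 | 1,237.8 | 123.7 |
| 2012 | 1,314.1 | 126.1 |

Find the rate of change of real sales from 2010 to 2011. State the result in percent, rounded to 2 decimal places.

Real sales 2010 = 1270.5/1.164 = 1091.49.
Real sales 2011 = 1237.8/1.237 = 1000.65.
Change = 1000.65/1091.49 − 1 = -0.0832.

-8.32%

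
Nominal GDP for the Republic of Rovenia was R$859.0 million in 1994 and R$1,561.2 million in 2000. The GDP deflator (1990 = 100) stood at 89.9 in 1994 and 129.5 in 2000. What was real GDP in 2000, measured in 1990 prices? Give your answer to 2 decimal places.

Real GDP = Nominal / (GDP deflator/100) = 1561.2 / 1.295 = 1205.56.

R$1,205.56 million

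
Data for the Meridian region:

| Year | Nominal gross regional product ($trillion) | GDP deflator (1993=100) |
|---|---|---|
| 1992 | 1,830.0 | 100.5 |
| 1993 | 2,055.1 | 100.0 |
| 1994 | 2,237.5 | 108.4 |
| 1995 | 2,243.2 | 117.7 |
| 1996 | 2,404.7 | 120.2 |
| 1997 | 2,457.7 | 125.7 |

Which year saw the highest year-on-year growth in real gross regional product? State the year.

1993: real = 2055.1/1.000 = 2055.10; growth vs 1992 (1820.90) = 12.86%.
1994: real = 2237.5/1.084 = 2064.11; growth vs 1993 (2055.10) = 0.44%.
1995: real = 2243.2/1.177 = 1905.86; growth vs 1994 (2064.11) = -7.67%.
1996: real = 2404.7/1.202 = 2000.58; growth vs 1995 (1905.86) = 4.97%.
1997: real = 2457.7/1.257 = 1955.21; growth vs 1996 (2000.58) = -2.27%.

1993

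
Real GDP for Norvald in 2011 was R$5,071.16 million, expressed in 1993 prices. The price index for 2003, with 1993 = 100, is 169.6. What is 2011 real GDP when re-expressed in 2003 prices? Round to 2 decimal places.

R$8,600.69 million

Real GDP in 2003 prices = Real GDP in 1993 prices × (P_2003/P_1993) = 5071.16 × 1.696 = 8600.69.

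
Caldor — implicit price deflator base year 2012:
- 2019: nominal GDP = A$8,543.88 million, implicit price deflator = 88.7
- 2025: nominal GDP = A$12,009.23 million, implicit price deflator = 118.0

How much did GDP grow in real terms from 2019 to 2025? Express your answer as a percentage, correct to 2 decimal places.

Deflate each year: 2019 → 8543.88/0.887 = 9632.33; 2025 → 12009.23/1.180 = 10177.31.
So real GDP changed by 10177.31/9632.33 − 1 = 0.0566, i.e. 5.66%.

5.66%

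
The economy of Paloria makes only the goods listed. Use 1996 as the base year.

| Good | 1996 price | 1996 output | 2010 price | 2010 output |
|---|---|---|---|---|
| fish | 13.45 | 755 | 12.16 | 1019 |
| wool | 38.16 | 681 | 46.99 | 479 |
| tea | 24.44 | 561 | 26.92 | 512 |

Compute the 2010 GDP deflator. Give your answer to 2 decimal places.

109.40

Nominal GDP 2010 = 12.16·1019 + 46.99·479 + 26.92·512 = 48682.29.
Real GDP 2010 (at 1996 prices) = 13.45·1019 + 38.16·479 + 24.44·512 = 44497.47.
Deflator = Nominal/Real × 100 = 48682.29/44497.47 × 100 = 109.405.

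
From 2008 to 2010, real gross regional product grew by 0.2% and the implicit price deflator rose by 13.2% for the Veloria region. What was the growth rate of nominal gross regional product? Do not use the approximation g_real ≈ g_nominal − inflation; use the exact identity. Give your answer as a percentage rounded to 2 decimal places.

(1 + g_nom) = (1 + g_real)(1 + π) = 1.0020 × 1.1320 = 1.13426.

13.43%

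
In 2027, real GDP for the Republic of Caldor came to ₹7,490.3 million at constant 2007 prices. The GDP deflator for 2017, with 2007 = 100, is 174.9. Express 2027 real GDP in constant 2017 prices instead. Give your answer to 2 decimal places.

₹13,100.53 million

Real GDP in 2017 prices = Real GDP in 2007 prices × (P_2017/P_2007) = 7490.3 × 1.749 = 13100.53.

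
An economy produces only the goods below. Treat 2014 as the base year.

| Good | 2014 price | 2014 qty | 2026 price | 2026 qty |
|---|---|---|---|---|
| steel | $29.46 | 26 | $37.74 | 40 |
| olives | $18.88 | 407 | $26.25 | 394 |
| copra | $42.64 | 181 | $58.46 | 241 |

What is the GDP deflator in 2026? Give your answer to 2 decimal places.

Nominal GDP 2026 = 37.74·40 + 26.25·394 + 58.46·241 = 25940.96.
Real GDP 2026 (at 2014 prices) = 29.46·40 + 18.88·394 + 42.64·241 = 18893.36.
Deflator = Nominal/Real × 100 = 25940.96/18893.36 × 100 = 137.302.

137.30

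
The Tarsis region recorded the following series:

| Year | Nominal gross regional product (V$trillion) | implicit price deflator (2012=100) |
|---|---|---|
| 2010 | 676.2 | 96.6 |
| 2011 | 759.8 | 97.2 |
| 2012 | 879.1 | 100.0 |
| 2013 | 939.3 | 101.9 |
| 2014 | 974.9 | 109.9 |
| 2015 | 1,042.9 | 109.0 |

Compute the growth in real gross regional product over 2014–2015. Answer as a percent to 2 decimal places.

Real gross regional product 2014 = 974.9/1.099 = 887.08.
Real gross regional product 2015 = 1042.9/1.090 = 956.79.
Change = 956.79/887.08 − 1 = 0.0786.

7.86%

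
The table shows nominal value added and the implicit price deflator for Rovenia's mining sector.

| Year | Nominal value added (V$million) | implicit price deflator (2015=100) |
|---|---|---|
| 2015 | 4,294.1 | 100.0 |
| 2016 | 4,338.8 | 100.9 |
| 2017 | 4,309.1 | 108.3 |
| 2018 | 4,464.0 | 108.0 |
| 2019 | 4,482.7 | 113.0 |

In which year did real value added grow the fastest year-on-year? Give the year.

2016: real = 4338.8/1.009 = 4300.10; growth vs 2015 (4294.10) = 0.14%.
2017: real = 4309.1/1.083 = 3978.86; growth vs 2016 (4300.10) = -7.47%.
2018: real = 4464.0/1.080 = 4133.33; growth vs 2017 (3978.86) = 3.88%.
2019: real = 4482.7/1.130 = 3966.99; growth vs 2018 (4133.33) = -4.02%.

2018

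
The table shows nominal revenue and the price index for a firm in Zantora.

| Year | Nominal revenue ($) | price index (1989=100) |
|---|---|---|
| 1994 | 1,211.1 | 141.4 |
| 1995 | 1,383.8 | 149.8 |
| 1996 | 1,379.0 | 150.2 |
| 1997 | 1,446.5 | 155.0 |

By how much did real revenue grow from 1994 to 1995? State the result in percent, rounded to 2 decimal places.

7.85%

Real revenue 1994 = 1211.1/1.414 = 856.51.
Real revenue 1995 = 1383.8/1.498 = 923.77.
Change = 923.77/856.51 − 1 = 0.0785.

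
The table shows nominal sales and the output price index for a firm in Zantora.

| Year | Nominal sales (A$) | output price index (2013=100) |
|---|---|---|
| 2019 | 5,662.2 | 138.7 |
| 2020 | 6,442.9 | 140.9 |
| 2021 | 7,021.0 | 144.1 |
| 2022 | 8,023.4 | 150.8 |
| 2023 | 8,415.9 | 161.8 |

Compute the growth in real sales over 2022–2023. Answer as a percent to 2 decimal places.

Real sales 2022 = 8023.4/1.508 = 5320.56.
Real sales 2023 = 8415.9/1.618 = 5201.42.
Change = 5201.42/5320.56 − 1 = -0.0224.

-2.24%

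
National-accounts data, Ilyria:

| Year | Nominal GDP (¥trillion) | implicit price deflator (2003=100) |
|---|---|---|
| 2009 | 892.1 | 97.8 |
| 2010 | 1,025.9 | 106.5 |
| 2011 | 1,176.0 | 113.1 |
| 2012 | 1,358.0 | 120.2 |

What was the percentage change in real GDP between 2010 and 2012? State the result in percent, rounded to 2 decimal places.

Real GDP 2010 = 1025.9/1.065 = 963.29.
Real GDP 2012 = 1358.0/1.202 = 1129.78.
Change = 1129.78/963.29 − 1 = 0.1728.

17.28%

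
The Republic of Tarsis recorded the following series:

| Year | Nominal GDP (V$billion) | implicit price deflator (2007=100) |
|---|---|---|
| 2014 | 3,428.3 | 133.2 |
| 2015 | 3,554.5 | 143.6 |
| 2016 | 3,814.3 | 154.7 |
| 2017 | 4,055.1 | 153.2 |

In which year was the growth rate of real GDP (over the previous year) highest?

2015: real = 3554.5/1.436 = 2475.28; growth vs 2014 (2573.80) = -3.83%.
2016: real = 3814.3/1.547 = 2465.61; growth vs 2015 (2475.28) = -0.39%.
2017: real = 4055.1/1.532 = 2646.93; growth vs 2016 (2465.61) = 7.35%.

2017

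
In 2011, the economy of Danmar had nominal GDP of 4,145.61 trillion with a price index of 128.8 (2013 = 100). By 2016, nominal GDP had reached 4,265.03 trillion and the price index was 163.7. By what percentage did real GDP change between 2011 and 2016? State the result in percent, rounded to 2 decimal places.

-19.05%

Real GDP 2011 = 4145.61 / 1.288 = 3218.64.
Real GDP 2016 = 4265.03 / 1.637 = 2605.39.
Real growth = 2605.39 / 3218.64 − 1 = -0.1905.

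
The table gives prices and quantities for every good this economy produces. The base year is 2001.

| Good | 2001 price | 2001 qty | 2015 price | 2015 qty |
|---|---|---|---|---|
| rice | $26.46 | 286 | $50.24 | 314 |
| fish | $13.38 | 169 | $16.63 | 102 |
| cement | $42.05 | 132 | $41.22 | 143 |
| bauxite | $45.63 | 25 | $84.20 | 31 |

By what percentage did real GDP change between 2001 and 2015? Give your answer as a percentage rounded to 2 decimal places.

3.52%

Real GDP 2001 = Nominal GDP 2001 = 26.46·286 + 13.38·169 + 42.05·132 + 45.63·25 = 16520.13.
Real GDP 2015 (at 2001 prices) = 26.46·314 + 13.38·102 + 42.05·143 + 45.63·31 = 17100.88.
Real growth = 17100.88/16520.13 − 1 = 0.0352.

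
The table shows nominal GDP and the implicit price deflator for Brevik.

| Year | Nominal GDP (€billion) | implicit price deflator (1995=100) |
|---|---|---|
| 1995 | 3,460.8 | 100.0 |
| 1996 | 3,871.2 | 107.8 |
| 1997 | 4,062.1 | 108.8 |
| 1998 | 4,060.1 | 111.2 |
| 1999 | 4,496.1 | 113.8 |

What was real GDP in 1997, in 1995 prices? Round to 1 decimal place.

€3,733.5 billion

Real GDP 1997 = 4062.1 / 1.088 = 3733.55.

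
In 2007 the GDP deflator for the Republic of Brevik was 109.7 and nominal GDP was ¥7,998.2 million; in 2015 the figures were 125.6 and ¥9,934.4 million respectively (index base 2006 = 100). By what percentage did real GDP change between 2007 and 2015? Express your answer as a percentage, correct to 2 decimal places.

Real GDP 2007 = 7998.2 / 1.097 = 7290.98.
Real GDP 2015 = 9934.4 / 1.256 = 7909.55.
Real growth = 7909.55 / 7290.98 − 1 = 0.0848.

8.48%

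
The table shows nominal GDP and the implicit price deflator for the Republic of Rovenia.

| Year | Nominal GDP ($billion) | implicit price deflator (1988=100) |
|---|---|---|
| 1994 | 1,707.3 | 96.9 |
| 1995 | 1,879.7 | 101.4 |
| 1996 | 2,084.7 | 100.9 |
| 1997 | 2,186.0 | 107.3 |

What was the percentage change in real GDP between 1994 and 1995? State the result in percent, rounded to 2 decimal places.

Real GDP 1994 = 1707.3/0.969 = 1761.92.
Real GDP 1995 = 1879.7/1.014 = 1853.75.
Change = 1853.75/1761.92 − 1 = 0.0521.

5.21%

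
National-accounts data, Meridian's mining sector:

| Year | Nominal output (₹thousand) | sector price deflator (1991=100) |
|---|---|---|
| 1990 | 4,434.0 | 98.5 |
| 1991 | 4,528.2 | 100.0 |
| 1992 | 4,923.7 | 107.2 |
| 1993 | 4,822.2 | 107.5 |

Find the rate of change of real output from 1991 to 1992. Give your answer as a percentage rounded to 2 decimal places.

Real output 1991 = 4528.2/1.000 = 4528.20.
Real output 1992 = 4923.7/1.072 = 4593.00.
Change = 4593.00/4528.20 − 1 = 0.0143.

1.43%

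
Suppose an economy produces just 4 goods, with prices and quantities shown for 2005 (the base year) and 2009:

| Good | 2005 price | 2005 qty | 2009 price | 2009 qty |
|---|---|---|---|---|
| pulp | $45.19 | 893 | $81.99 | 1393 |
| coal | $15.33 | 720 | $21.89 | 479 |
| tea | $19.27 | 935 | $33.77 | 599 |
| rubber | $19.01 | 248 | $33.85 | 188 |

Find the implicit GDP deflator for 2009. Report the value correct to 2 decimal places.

177.13

Nominal GDP 2009 = 81.99·1393 + 21.89·479 + 33.77·599 + 33.85·188 = 151289.41.
Real GDP 2009 (at 2005 prices) = 45.19·1393 + 15.33·479 + 19.27·599 + 19.01·188 = 85409.35.
Deflator = Nominal/Real × 100 = 151289.41/85409.35 × 100 = 177.134.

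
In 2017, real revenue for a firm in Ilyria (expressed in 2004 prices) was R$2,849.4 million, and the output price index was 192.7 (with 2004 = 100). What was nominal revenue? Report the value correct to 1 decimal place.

Nominal revenue = Real × (output price index/100) = 2849.4 × 1.927 = 5490.79.

R$5,490.8 million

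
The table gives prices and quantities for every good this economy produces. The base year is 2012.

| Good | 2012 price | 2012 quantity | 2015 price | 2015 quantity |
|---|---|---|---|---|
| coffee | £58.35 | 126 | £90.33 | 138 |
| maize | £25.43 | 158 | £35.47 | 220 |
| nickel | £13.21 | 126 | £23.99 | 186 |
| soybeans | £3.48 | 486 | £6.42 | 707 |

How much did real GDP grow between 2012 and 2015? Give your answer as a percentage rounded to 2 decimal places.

Real GDP 2012 = Nominal GDP 2012 = 58.35·126 + 25.43·158 + 13.21·126 + 3.48·486 = 14725.78.
Real GDP 2015 (at 2012 prices) = 58.35·138 + 25.43·220 + 13.21·186 + 3.48·707 = 18564.32.
Real growth = 18564.32/14725.78 − 1 = 0.2607.

26.07%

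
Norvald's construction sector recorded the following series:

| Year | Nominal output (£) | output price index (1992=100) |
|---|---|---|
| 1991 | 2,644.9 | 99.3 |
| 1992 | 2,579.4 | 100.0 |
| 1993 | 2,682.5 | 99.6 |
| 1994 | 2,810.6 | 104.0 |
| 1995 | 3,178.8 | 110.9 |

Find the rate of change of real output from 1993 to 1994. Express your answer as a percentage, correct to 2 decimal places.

0.34%

Real output 1993 = 2682.5/0.996 = 2693.27.
Real output 1994 = 2810.6/1.040 = 2702.50.
Change = 2702.50/2693.27 − 1 = 0.0034.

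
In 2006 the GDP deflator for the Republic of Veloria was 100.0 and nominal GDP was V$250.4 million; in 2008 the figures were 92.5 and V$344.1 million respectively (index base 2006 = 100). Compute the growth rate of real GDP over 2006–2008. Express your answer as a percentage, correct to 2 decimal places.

Real GDP 2006 = 250.4 / 1.000 = 250.40.
Real GDP 2008 = 344.1 / 0.925 = 372.00.
Real growth = 372.00 / 250.40 − 1 = 0.4856.

48.56%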